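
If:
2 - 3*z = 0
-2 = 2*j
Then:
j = -1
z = 2/3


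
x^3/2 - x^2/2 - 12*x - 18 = (x/2 + 1)*(x - 6)*(x + 3)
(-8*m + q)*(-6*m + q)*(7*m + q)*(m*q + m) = 336*m^4*q + 336*m^4 - 50*m^3*q^2 - 50*m^3*q - 7*m^2*q^3 - 7*m^2*q^2 + m*q^4 + m*q^3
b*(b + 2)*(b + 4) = b^3 + 6*b^2 + 8*b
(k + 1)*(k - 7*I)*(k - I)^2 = k^4 + k^3 - 9*I*k^3 - 15*k^2 - 9*I*k^2 - 15*k + 7*I*k + 7*I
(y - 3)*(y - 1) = y^2 - 4*y + 3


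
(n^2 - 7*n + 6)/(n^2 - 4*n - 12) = (n - 1)/(n + 2)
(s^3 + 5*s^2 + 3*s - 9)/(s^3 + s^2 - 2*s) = (s^2 + 6*s + 9)/(s*(s + 2))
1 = 1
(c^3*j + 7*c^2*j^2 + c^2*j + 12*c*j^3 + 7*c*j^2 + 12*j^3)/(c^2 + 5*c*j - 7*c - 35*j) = j*(c^3 + 7*c^2*j + c^2 + 12*c*j^2 + 7*c*j + 12*j^2)/(c^2 + 5*c*j - 7*c - 35*j)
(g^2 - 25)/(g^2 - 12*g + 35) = (g + 5)/(g - 7)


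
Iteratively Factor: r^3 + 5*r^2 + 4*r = (r + 4)*(r^2 + r) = (r + 1)*(r + 4)*(r)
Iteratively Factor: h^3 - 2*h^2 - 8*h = (h + 2)*(h^2 - 4*h) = (h - 4)*(h + 2)*(h)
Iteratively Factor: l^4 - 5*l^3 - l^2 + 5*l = (l - 5)*(l^3 - l) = l*(l - 5)*(l^2 - 1) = l*(l - 5)*(l - 1)*(l + 1)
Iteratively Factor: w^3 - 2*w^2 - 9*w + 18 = (w + 3)*(w^2 - 5*w + 6) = (w - 2)*(w + 3)*(w - 3)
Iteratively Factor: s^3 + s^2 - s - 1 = (s - 1)*(s^2 + 2*s + 1) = (s - 1)*(s + 1)*(s + 1)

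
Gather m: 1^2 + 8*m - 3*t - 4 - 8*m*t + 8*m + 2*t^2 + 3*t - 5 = m*(16 - 8*t) + 2*t^2 - 8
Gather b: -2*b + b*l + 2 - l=b*(l - 2) - l + 2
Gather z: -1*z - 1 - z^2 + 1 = -z^2 - z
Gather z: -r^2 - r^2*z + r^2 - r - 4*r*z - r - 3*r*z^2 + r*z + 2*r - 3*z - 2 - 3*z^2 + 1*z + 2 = z^2*(-3*r - 3) + z*(-r^2 - 3*r - 2)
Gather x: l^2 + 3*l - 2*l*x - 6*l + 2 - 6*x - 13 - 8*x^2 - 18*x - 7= l^2 - 3*l - 8*x^2 + x*(-2*l - 24) - 18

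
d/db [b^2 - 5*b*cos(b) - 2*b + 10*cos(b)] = 5*b*sin(b) + 2*b - 10*sin(b) - 5*cos(b) - 2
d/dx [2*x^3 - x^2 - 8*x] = 6*x^2 - 2*x - 8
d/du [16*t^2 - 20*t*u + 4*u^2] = -20*t + 8*u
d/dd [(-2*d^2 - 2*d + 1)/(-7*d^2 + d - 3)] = (-16*d^2 + 26*d + 5)/(49*d^4 - 14*d^3 + 43*d^2 - 6*d + 9)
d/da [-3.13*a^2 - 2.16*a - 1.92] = -6.26*a - 2.16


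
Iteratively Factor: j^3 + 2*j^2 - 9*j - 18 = (j + 2)*(j^2 - 9) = (j - 3)*(j + 2)*(j + 3)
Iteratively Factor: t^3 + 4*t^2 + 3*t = (t + 1)*(t^2 + 3*t) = (t + 1)*(t + 3)*(t)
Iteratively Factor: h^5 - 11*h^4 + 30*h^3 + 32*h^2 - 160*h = (h + 2)*(h^4 - 13*h^3 + 56*h^2 - 80*h) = (h - 5)*(h + 2)*(h^3 - 8*h^2 + 16*h) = (h - 5)*(h - 4)*(h + 2)*(h^2 - 4*h) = (h - 5)*(h - 4)^2*(h + 2)*(h)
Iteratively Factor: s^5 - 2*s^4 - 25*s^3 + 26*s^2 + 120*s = (s)*(s^4 - 2*s^3 - 25*s^2 + 26*s + 120) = s*(s - 5)*(s^3 + 3*s^2 - 10*s - 24) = s*(s - 5)*(s + 4)*(s^2 - s - 6) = s*(s - 5)*(s - 3)*(s + 4)*(s + 2)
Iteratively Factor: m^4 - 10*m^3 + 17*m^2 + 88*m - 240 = (m - 4)*(m^3 - 6*m^2 - 7*m + 60) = (m - 4)^2*(m^2 - 2*m - 15) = (m - 4)^2*(m + 3)*(m - 5)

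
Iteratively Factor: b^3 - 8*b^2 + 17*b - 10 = (b - 1)*(b^2 - 7*b + 10) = (b - 2)*(b - 1)*(b - 5)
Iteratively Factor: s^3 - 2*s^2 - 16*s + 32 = (s + 4)*(s^2 - 6*s + 8) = (s - 2)*(s + 4)*(s - 4)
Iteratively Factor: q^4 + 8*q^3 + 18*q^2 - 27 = (q + 3)*(q^3 + 5*q^2 + 3*q - 9) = (q + 3)^2*(q^2 + 2*q - 3) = (q - 1)*(q + 3)^2*(q + 3)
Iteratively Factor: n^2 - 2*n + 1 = (n - 1)*(n - 1)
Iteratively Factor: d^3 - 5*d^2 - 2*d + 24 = (d - 3)*(d^2 - 2*d - 8) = (d - 4)*(d - 3)*(d + 2)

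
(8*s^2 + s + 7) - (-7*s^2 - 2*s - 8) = 15*s^2 + 3*s + 15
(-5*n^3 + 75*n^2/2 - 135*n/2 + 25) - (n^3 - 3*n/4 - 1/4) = -6*n^3 + 75*n^2/2 - 267*n/4 + 101/4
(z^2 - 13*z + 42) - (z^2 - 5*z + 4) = 38 - 8*z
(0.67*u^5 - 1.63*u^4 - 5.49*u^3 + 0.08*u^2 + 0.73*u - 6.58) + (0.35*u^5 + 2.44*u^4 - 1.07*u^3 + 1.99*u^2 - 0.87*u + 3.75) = 1.02*u^5 + 0.81*u^4 - 6.56*u^3 + 2.07*u^2 - 0.14*u - 2.83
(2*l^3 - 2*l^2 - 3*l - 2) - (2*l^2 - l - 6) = 2*l^3 - 4*l^2 - 2*l + 4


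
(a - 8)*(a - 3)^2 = a^3 - 14*a^2 + 57*a - 72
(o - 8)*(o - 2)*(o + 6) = o^3 - 4*o^2 - 44*o + 96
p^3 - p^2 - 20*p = p*(p - 5)*(p + 4)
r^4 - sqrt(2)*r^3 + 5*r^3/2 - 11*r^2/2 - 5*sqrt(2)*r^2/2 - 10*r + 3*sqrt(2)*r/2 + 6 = (r - 1/2)*(r + 3)*(r - 2*sqrt(2))*(r + sqrt(2))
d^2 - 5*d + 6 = (d - 3)*(d - 2)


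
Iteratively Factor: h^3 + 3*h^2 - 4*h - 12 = (h + 3)*(h^2 - 4) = (h - 2)*(h + 3)*(h + 2)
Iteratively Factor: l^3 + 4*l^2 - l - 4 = (l - 1)*(l^2 + 5*l + 4) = (l - 1)*(l + 1)*(l + 4)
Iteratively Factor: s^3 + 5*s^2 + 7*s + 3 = (s + 1)*(s^2 + 4*s + 3) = (s + 1)*(s + 3)*(s + 1)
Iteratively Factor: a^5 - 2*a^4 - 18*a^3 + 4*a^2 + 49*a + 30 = (a + 1)*(a^4 - 3*a^3 - 15*a^2 + 19*a + 30) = (a + 1)^2*(a^3 - 4*a^2 - 11*a + 30) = (a - 5)*(a + 1)^2*(a^2 + a - 6) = (a - 5)*(a + 1)^2*(a + 3)*(a - 2)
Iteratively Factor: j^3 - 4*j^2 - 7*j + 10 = (j - 1)*(j^2 - 3*j - 10) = (j - 1)*(j + 2)*(j - 5)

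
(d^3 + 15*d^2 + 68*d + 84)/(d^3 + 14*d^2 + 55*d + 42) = (d + 2)/(d + 1)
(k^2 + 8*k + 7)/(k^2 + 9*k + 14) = (k + 1)/(k + 2)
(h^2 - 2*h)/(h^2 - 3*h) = (h - 2)/(h - 3)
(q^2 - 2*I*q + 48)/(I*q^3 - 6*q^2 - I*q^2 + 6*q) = (-I*q - 8)/(q*(q - 1))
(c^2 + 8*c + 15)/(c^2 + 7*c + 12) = (c + 5)/(c + 4)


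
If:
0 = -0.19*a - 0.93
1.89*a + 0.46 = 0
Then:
No Solution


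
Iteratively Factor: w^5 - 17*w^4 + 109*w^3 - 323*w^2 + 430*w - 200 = (w - 5)*(w^4 - 12*w^3 + 49*w^2 - 78*w + 40) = (w - 5)*(w - 1)*(w^3 - 11*w^2 + 38*w - 40) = (w - 5)*(w - 4)*(w - 1)*(w^2 - 7*w + 10) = (w - 5)*(w - 4)*(w - 2)*(w - 1)*(w - 5)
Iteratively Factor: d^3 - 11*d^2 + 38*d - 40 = (d - 5)*(d^2 - 6*d + 8) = (d - 5)*(d - 4)*(d - 2)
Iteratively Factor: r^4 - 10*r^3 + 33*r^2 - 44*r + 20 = (r - 2)*(r^3 - 8*r^2 + 17*r - 10) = (r - 5)*(r - 2)*(r^2 - 3*r + 2) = (r - 5)*(r - 2)^2*(r - 1)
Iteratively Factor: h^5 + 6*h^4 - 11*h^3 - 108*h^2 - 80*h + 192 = (h + 4)*(h^4 + 2*h^3 - 19*h^2 - 32*h + 48) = (h + 4)^2*(h^3 - 2*h^2 - 11*h + 12) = (h + 3)*(h + 4)^2*(h^2 - 5*h + 4) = (h - 1)*(h + 3)*(h + 4)^2*(h - 4)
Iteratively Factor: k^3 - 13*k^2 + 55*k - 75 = (k - 5)*(k^2 - 8*k + 15) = (k - 5)*(k - 3)*(k - 5)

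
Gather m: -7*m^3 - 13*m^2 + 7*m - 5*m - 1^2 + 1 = -7*m^3 - 13*m^2 + 2*m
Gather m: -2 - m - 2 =-m - 4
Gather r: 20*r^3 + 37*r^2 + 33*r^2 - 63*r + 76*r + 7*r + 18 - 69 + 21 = 20*r^3 + 70*r^2 + 20*r - 30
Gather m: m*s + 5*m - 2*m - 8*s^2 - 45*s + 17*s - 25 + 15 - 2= m*(s + 3) - 8*s^2 - 28*s - 12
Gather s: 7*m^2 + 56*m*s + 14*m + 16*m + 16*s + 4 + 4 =7*m^2 + 30*m + s*(56*m + 16) + 8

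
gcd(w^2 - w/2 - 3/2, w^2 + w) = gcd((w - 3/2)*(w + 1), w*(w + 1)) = w + 1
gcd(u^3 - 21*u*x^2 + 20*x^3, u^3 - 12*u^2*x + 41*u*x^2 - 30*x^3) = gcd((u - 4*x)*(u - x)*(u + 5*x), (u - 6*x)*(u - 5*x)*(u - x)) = -u + x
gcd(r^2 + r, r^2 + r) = r^2 + r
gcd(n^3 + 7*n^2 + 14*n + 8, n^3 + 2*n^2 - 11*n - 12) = n^2 + 5*n + 4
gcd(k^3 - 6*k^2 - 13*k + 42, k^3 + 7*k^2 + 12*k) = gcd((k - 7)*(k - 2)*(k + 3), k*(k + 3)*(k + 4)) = k + 3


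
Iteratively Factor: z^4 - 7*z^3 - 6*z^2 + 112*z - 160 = (z + 4)*(z^3 - 11*z^2 + 38*z - 40) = (z - 2)*(z + 4)*(z^2 - 9*z + 20) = (z - 4)*(z - 2)*(z + 4)*(z - 5)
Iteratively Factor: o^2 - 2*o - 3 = (o - 3)*(o + 1)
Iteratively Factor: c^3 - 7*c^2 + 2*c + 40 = (c - 4)*(c^2 - 3*c - 10) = (c - 5)*(c - 4)*(c + 2)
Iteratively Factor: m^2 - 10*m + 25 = (m - 5)*(m - 5)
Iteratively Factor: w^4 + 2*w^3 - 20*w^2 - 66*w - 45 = (w + 1)*(w^3 + w^2 - 21*w - 45) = (w + 1)*(w + 3)*(w^2 - 2*w - 15) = (w + 1)*(w + 3)^2*(w - 5)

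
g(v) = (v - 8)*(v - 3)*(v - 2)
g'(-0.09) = 48.36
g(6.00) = -24.00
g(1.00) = -14.00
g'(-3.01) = 151.44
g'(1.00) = 23.00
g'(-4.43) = 220.05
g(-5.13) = -761.11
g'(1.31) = 17.09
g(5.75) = -23.20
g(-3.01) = -331.51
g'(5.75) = -4.31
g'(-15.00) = 1111.00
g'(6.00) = -2.00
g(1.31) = -7.80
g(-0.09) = -52.25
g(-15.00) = -7038.00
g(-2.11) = -212.33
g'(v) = (v - 8)*(v - 3) + (v - 8)*(v - 2) + (v - 3)*(v - 2) = 3*v^2 - 26*v + 46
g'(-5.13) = 258.33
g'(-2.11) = 114.22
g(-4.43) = -593.84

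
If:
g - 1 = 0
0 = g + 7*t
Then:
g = 1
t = -1/7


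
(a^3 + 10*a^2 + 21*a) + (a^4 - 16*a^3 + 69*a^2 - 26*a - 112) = a^4 - 15*a^3 + 79*a^2 - 5*a - 112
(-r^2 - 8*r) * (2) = -2*r^2 - 16*r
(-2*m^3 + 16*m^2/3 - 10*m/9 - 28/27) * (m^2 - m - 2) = -2*m^5 + 22*m^4/3 - 22*m^3/9 - 286*m^2/27 + 88*m/27 + 56/27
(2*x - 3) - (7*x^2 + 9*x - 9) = -7*x^2 - 7*x + 6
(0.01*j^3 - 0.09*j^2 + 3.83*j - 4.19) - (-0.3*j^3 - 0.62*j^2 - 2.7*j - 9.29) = 0.31*j^3 + 0.53*j^2 + 6.53*j + 5.1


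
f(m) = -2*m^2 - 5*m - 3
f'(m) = -4*m - 5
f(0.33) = -4.87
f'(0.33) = -6.32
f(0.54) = -6.28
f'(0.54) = -7.16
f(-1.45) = 0.04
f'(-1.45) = 0.80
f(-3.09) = -6.65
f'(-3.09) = 7.36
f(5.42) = -88.85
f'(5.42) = -26.68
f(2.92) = -34.65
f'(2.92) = -16.68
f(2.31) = -25.22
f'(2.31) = -14.24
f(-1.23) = 0.12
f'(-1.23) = -0.08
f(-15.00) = -378.00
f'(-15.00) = 55.00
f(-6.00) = -45.00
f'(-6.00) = 19.00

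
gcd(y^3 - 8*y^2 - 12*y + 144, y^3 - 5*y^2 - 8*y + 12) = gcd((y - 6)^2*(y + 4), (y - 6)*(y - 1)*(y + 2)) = y - 6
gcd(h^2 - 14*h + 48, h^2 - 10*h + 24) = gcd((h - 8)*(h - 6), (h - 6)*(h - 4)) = h - 6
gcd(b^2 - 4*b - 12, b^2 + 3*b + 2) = b + 2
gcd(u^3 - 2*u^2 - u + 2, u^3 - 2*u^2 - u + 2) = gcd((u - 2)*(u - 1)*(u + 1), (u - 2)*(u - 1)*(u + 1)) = u^3 - 2*u^2 - u + 2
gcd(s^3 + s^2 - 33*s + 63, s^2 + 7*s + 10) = 1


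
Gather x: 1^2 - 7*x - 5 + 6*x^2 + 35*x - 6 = 6*x^2 + 28*x - 10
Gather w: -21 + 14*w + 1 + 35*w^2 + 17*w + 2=35*w^2 + 31*w - 18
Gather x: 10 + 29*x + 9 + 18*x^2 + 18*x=18*x^2 + 47*x + 19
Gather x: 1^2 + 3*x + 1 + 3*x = 6*x + 2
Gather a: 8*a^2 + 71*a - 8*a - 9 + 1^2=8*a^2 + 63*a - 8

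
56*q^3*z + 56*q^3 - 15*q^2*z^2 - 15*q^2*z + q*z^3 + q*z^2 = (-8*q + z)*(-7*q + z)*(q*z + q)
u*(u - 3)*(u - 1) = u^3 - 4*u^2 + 3*u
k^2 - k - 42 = (k - 7)*(k + 6)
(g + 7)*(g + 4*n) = g^2 + 4*g*n + 7*g + 28*n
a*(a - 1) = a^2 - a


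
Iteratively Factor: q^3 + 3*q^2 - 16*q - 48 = (q - 4)*(q^2 + 7*q + 12) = (q - 4)*(q + 3)*(q + 4)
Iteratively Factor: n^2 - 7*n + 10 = (n - 5)*(n - 2)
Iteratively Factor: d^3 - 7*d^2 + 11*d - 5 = (d - 5)*(d^2 - 2*d + 1) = (d - 5)*(d - 1)*(d - 1)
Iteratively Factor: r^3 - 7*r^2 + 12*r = (r)*(r^2 - 7*r + 12) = r*(r - 3)*(r - 4)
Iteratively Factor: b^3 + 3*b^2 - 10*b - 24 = (b - 3)*(b^2 + 6*b + 8) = (b - 3)*(b + 2)*(b + 4)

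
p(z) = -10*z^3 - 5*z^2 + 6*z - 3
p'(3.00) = -294.00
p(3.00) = -300.00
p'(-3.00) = -234.00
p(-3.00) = 204.00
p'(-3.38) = -302.93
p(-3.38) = 305.74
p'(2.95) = -284.58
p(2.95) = -285.54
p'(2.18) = -158.37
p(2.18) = -117.28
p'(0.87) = -25.41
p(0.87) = -8.15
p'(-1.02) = -15.01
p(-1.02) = -3.71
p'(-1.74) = -67.43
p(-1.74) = 24.10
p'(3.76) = -455.73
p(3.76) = -582.70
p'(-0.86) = -7.59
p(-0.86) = -5.50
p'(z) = -30*z^2 - 10*z + 6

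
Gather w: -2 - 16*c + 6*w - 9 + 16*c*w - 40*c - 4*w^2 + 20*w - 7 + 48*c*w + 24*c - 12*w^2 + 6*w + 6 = -32*c - 16*w^2 + w*(64*c + 32) - 12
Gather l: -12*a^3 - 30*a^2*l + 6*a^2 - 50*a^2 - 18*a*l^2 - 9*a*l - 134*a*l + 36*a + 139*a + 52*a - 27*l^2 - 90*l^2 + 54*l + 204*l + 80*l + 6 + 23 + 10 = -12*a^3 - 44*a^2 + 227*a + l^2*(-18*a - 117) + l*(-30*a^2 - 143*a + 338) + 39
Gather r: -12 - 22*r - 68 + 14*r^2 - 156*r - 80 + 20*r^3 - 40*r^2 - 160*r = 20*r^3 - 26*r^2 - 338*r - 160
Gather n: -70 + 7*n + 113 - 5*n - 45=2*n - 2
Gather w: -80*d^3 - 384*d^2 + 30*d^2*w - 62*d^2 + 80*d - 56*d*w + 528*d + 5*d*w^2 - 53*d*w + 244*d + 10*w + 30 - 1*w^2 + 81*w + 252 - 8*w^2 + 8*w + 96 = -80*d^3 - 446*d^2 + 852*d + w^2*(5*d - 9) + w*(30*d^2 - 109*d + 99) + 378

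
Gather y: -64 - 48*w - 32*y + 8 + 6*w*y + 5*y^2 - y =-48*w + 5*y^2 + y*(6*w - 33) - 56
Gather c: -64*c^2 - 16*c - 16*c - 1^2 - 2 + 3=-64*c^2 - 32*c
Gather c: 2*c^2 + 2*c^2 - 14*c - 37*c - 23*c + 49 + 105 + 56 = 4*c^2 - 74*c + 210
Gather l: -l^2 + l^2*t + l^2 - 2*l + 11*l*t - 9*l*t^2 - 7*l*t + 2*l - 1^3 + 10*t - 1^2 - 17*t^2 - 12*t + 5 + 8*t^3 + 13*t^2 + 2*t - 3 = l^2*t + l*(-9*t^2 + 4*t) + 8*t^3 - 4*t^2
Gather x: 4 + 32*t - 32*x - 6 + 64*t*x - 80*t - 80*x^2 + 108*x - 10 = -48*t - 80*x^2 + x*(64*t + 76) - 12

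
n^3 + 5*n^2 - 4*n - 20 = (n - 2)*(n + 2)*(n + 5)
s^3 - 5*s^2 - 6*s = s*(s - 6)*(s + 1)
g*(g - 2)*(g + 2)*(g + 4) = g^4 + 4*g^3 - 4*g^2 - 16*g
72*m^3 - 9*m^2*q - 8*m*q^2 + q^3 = (-8*m + q)*(-3*m + q)*(3*m + q)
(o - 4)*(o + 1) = o^2 - 3*o - 4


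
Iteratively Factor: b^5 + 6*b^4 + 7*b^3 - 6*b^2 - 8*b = (b + 1)*(b^4 + 5*b^3 + 2*b^2 - 8*b) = (b + 1)*(b + 4)*(b^3 + b^2 - 2*b) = b*(b + 1)*(b + 4)*(b^2 + b - 2) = b*(b - 1)*(b + 1)*(b + 4)*(b + 2)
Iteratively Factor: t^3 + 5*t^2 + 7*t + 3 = (t + 1)*(t^2 + 4*t + 3) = (t + 1)*(t + 3)*(t + 1)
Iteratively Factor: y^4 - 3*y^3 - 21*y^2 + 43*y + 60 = (y + 4)*(y^3 - 7*y^2 + 7*y + 15) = (y - 3)*(y + 4)*(y^2 - 4*y - 5) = (y - 5)*(y - 3)*(y + 4)*(y + 1)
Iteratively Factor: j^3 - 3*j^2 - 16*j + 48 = (j - 4)*(j^2 + j - 12) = (j - 4)*(j + 4)*(j - 3)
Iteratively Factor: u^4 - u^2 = (u + 1)*(u^3 - u^2) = u*(u + 1)*(u^2 - u) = u^2*(u + 1)*(u - 1)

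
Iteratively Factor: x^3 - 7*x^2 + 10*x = (x - 2)*(x^2 - 5*x) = x*(x - 2)*(x - 5)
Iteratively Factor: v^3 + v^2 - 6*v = (v + 3)*(v^2 - 2*v) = v*(v + 3)*(v - 2)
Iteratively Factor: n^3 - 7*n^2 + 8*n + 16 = (n + 1)*(n^2 - 8*n + 16) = (n - 4)*(n + 1)*(n - 4)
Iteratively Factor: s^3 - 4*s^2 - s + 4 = (s - 1)*(s^2 - 3*s - 4) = (s - 1)*(s + 1)*(s - 4)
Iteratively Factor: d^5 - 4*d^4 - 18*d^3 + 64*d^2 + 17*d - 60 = (d - 5)*(d^4 + d^3 - 13*d^2 - d + 12) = (d - 5)*(d - 1)*(d^3 + 2*d^2 - 11*d - 12) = (d - 5)*(d - 3)*(d - 1)*(d^2 + 5*d + 4) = (d - 5)*(d - 3)*(d - 1)*(d + 1)*(d + 4)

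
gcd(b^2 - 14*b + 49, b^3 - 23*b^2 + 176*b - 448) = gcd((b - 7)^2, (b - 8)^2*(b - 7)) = b - 7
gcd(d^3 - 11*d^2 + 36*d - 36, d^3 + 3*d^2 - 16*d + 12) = d - 2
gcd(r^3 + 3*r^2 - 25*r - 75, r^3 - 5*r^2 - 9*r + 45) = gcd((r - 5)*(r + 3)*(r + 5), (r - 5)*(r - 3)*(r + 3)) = r^2 - 2*r - 15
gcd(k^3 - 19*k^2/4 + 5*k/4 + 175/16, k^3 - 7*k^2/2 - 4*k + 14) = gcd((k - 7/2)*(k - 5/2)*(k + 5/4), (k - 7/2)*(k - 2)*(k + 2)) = k - 7/2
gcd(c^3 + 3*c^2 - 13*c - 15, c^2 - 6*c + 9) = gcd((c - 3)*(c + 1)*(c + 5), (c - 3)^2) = c - 3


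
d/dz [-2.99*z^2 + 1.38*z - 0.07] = 1.38 - 5.98*z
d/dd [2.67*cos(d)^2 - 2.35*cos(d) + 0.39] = (2.35 - 5.34*cos(d))*sin(d)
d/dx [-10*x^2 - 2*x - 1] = -20*x - 2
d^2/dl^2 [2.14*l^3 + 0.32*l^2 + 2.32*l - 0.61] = 12.84*l + 0.64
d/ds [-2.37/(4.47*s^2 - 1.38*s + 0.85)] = (21.1878*s - 3.2706)/(4.47*s^2 - 1.38*s + 0.85)^2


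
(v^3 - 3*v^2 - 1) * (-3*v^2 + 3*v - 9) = -3*v^5 + 12*v^4 - 18*v^3 + 30*v^2 - 3*v + 9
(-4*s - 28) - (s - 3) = -5*s - 25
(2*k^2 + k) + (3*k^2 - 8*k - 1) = 5*k^2 - 7*k - 1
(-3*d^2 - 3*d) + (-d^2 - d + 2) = -4*d^2 - 4*d + 2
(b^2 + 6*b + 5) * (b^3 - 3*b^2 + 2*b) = b^5 + 3*b^4 - 11*b^3 - 3*b^2 + 10*b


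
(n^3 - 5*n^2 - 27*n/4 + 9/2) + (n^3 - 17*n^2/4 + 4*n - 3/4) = 2*n^3 - 37*n^2/4 - 11*n/4 + 15/4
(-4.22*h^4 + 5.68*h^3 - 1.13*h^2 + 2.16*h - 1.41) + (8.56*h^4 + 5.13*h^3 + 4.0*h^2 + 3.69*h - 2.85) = 4.34*h^4 + 10.81*h^3 + 2.87*h^2 + 5.85*h - 4.26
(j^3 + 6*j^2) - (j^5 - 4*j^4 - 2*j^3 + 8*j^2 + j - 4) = -j^5 + 4*j^4 + 3*j^3 - 2*j^2 - j + 4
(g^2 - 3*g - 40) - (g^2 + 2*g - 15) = -5*g - 25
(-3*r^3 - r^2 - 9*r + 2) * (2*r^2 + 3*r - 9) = -6*r^5 - 11*r^4 + 6*r^3 - 14*r^2 + 87*r - 18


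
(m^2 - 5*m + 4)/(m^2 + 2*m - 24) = (m - 1)/(m + 6)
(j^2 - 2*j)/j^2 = (j - 2)/j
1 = 1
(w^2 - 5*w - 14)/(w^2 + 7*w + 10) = (w - 7)/(w + 5)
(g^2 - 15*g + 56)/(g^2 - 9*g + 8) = (g - 7)/(g - 1)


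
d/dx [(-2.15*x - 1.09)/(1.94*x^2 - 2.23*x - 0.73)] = (4.171*x^2 + 4.2292*x - 0.8612)/(3.7636*x^4 - 8.6524*x^3 + 2.1405*x^2 + 3.2558*x + 0.5329)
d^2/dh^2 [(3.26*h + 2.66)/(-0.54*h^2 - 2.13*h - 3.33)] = (-(1.08*h + 2.13)*(2.16*h + 4.26)*(3.26*h + 2.66) + (10.5624*h + 16.7604)*(0.54*h^2 + 2.13*h + 3.33))/(0.54*h^2 + 2.13*h + 3.33)^3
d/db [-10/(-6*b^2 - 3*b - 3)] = 10*(-4*b - 1)/(3*(2*b^2 + b + 1)^2)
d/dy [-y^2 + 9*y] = 9 - 2*y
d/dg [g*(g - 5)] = 2*g - 5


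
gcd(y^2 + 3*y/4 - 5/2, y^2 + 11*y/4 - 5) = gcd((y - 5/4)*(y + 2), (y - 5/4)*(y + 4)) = y - 5/4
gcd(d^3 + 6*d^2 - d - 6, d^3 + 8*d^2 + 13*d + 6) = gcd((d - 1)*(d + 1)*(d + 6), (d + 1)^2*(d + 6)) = d^2 + 7*d + 6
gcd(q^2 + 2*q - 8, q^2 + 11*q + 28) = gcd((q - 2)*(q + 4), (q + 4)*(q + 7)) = q + 4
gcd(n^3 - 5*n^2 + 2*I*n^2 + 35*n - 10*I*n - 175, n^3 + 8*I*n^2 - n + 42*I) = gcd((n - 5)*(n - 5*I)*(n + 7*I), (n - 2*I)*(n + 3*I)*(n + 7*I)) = n + 7*I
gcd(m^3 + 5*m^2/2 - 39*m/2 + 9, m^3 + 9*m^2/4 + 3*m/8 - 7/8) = m - 1/2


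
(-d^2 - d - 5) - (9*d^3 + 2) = -9*d^3 - d^2 - d - 7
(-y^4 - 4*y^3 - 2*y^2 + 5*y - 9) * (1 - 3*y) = 3*y^5 + 11*y^4 + 2*y^3 - 17*y^2 + 32*y - 9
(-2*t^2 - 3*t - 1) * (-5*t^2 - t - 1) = 10*t^4 + 17*t^3 + 10*t^2 + 4*t + 1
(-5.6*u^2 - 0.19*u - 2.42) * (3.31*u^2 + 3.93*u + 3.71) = -18.536*u^4 - 22.6369*u^3 - 29.5329*u^2 - 10.2155*u - 8.9782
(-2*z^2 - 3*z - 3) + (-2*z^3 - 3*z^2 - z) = -2*z^3 - 5*z^2 - 4*z - 3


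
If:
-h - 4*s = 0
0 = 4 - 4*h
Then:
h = 1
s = -1/4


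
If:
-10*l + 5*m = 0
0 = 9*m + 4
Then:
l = -2/9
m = -4/9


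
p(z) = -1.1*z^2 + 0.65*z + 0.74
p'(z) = 0.65 - 2.2*z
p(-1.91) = -4.51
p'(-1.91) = 4.85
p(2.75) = -5.79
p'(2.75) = -5.40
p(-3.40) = -14.19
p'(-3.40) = 8.13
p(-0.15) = 0.62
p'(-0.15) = 0.98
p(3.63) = -11.40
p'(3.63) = -7.34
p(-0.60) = -0.05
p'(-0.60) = 1.97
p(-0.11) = 0.66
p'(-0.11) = 0.89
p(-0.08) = 0.68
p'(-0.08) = 0.83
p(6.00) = -34.96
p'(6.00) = -12.55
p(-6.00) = -42.76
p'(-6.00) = 13.85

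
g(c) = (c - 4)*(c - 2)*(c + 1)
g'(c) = (c - 4)*(c - 2) + (c - 4)*(c + 1) + (c - 2)*(c + 1)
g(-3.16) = -79.80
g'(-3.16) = 63.56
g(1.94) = 0.36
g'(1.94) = -6.11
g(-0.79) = 2.81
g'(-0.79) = 11.77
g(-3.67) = -116.12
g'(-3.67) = 79.11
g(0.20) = 8.21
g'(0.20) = 0.12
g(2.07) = -0.41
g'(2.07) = -5.85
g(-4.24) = -166.59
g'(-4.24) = 98.33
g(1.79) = 1.29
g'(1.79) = -6.29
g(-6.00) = -400.00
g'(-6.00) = 170.00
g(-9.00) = -1144.00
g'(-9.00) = 335.00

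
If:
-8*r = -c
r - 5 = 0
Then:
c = 40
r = 5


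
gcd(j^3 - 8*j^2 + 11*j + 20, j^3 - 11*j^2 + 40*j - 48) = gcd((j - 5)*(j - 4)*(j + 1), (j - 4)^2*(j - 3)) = j - 4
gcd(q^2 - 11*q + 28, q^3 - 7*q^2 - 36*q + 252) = q - 7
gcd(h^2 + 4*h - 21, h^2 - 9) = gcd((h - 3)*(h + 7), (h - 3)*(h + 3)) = h - 3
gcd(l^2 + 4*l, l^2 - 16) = l + 4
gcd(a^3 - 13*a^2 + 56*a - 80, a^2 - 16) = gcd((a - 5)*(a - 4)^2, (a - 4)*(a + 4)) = a - 4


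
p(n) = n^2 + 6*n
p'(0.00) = 6.00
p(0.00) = 0.00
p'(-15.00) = -24.00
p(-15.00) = 135.00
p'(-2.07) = 1.86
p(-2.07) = -8.14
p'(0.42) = 6.84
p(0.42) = 2.70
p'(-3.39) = -0.78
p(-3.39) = -8.85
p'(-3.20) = -0.40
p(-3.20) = -8.96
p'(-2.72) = 0.56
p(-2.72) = -8.92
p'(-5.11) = -4.22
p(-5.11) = -4.55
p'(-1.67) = 2.66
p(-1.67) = -7.23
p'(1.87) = 9.74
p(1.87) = 14.72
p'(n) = 2*n + 6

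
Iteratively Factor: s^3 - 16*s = (s + 4)*(s^2 - 4*s) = s*(s + 4)*(s - 4)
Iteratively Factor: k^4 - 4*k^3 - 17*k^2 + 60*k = (k)*(k^3 - 4*k^2 - 17*k + 60) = k*(k - 5)*(k^2 + k - 12) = k*(k - 5)*(k - 3)*(k + 4)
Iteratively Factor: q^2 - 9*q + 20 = (q - 5)*(q - 4)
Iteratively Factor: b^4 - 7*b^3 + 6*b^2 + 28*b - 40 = (b - 5)*(b^3 - 2*b^2 - 4*b + 8) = (b - 5)*(b - 2)*(b^2 - 4) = (b - 5)*(b - 2)*(b + 2)*(b - 2)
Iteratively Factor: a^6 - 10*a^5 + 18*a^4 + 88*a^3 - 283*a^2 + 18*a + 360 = (a - 4)*(a^5 - 6*a^4 - 6*a^3 + 64*a^2 - 27*a - 90) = (a - 4)*(a + 3)*(a^4 - 9*a^3 + 21*a^2 + a - 30) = (a - 4)*(a + 1)*(a + 3)*(a^3 - 10*a^2 + 31*a - 30) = (a - 5)*(a - 4)*(a + 1)*(a + 3)*(a^2 - 5*a + 6) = (a - 5)*(a - 4)*(a - 2)*(a + 1)*(a + 3)*(a - 3)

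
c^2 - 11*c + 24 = (c - 8)*(c - 3)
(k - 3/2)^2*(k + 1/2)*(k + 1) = k^4 - 3*k^3/2 - 7*k^2/4 + 15*k/8 + 9/8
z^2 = z^2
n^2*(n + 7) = n^3 + 7*n^2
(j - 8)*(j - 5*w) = j^2 - 5*j*w - 8*j + 40*w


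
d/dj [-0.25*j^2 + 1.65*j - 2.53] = 1.65 - 0.5*j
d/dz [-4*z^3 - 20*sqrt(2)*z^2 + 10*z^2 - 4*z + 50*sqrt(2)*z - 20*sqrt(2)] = -12*z^2 - 40*sqrt(2)*z + 20*z - 4 + 50*sqrt(2)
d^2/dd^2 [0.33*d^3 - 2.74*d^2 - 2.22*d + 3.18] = 1.98*d - 5.48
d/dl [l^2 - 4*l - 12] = 2*l - 4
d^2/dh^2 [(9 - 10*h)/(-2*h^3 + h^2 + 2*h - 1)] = 2*(4*(10*h - 9)*(-3*h^2 + h + 1)^2 + (-60*h^2 + 20*h - (6*h - 1)*(10*h - 9) + 20)*(2*h^3 - h^2 - 2*h + 1))/(2*h^3 - h^2 - 2*h + 1)^3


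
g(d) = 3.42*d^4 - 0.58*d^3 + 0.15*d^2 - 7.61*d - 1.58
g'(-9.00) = -10123.97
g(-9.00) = 22940.50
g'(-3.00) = -393.53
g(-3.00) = 315.28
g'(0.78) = -1.94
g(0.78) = -6.43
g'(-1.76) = -88.11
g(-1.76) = 48.26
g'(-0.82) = -16.57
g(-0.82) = 6.63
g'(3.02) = 354.22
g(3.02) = 245.31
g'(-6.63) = -4072.90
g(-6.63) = 6832.65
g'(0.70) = -3.56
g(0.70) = -6.21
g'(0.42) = -6.78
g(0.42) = -4.69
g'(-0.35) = -8.51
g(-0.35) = 1.18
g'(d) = 13.68*d^3 - 1.74*d^2 + 0.3*d - 7.61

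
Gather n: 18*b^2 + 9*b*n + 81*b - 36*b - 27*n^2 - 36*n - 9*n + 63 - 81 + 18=18*b^2 + 45*b - 27*n^2 + n*(9*b - 45)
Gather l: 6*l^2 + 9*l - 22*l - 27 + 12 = 6*l^2 - 13*l - 15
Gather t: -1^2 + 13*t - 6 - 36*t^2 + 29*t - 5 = -36*t^2 + 42*t - 12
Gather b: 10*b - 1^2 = 10*b - 1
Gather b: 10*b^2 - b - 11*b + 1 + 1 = 10*b^2 - 12*b + 2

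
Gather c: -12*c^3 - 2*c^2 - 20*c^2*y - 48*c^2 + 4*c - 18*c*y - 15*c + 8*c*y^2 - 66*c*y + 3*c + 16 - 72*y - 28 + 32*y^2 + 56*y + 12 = -12*c^3 + c^2*(-20*y - 50) + c*(8*y^2 - 84*y - 8) + 32*y^2 - 16*y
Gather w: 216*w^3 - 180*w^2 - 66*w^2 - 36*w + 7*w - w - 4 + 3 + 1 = 216*w^3 - 246*w^2 - 30*w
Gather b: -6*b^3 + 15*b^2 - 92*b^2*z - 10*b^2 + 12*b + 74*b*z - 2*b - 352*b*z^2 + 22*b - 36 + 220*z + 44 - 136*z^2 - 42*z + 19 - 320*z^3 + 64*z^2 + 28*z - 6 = -6*b^3 + b^2*(5 - 92*z) + b*(-352*z^2 + 74*z + 32) - 320*z^3 - 72*z^2 + 206*z + 21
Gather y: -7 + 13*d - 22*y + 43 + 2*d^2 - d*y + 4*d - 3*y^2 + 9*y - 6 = 2*d^2 + 17*d - 3*y^2 + y*(-d - 13) + 30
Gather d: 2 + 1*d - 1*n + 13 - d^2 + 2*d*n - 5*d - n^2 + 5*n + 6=-d^2 + d*(2*n - 4) - n^2 + 4*n + 21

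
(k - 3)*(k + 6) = k^2 + 3*k - 18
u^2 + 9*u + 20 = (u + 4)*(u + 5)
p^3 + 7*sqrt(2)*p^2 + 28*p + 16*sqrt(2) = (p + sqrt(2))*(p + 2*sqrt(2))*(p + 4*sqrt(2))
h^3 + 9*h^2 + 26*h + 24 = (h + 2)*(h + 3)*(h + 4)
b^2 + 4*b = b*(b + 4)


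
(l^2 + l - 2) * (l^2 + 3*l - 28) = l^4 + 4*l^3 - 27*l^2 - 34*l + 56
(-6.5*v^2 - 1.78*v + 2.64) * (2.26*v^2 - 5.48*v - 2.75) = -14.69*v^4 + 31.5972*v^3 + 33.5958*v^2 - 9.5722*v - 7.26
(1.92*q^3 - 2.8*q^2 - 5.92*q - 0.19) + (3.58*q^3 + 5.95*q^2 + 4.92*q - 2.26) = 5.5*q^3 + 3.15*q^2 - 1.0*q - 2.45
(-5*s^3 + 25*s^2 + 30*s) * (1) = -5*s^3 + 25*s^2 + 30*s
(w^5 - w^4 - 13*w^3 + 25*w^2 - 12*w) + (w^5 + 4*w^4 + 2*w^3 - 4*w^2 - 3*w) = 2*w^5 + 3*w^4 - 11*w^3 + 21*w^2 - 15*w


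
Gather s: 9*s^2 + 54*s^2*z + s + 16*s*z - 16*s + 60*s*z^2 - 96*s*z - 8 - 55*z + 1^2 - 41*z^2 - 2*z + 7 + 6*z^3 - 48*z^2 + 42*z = s^2*(54*z + 9) + s*(60*z^2 - 80*z - 15) + 6*z^3 - 89*z^2 - 15*z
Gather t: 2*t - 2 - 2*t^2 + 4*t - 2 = -2*t^2 + 6*t - 4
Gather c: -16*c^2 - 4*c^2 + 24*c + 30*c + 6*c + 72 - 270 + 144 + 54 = -20*c^2 + 60*c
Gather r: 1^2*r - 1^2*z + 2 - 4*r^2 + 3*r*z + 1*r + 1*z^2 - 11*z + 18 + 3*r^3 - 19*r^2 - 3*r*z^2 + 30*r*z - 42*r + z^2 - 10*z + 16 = 3*r^3 - 23*r^2 + r*(-3*z^2 + 33*z - 40) + 2*z^2 - 22*z + 36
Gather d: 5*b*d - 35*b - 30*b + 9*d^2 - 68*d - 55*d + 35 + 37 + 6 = -65*b + 9*d^2 + d*(5*b - 123) + 78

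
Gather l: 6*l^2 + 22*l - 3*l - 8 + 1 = 6*l^2 + 19*l - 7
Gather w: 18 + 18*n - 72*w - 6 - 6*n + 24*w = 12*n - 48*w + 12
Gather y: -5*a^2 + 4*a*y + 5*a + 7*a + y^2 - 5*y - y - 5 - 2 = -5*a^2 + 12*a + y^2 + y*(4*a - 6) - 7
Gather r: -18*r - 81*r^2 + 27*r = -81*r^2 + 9*r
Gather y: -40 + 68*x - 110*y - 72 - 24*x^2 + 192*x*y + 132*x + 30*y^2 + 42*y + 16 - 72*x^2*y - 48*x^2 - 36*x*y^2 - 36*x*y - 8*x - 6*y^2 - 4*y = -72*x^2 + 192*x + y^2*(24 - 36*x) + y*(-72*x^2 + 156*x - 72) - 96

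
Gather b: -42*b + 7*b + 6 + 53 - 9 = 50 - 35*b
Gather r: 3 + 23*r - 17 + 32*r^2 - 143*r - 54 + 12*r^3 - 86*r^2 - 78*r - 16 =12*r^3 - 54*r^2 - 198*r - 84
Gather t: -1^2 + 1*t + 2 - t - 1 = 0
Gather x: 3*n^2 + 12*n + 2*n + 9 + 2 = 3*n^2 + 14*n + 11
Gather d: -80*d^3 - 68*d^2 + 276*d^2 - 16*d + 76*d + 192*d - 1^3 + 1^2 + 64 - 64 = -80*d^3 + 208*d^2 + 252*d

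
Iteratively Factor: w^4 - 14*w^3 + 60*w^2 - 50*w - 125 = (w - 5)*(w^3 - 9*w^2 + 15*w + 25) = (w - 5)^2*(w^2 - 4*w - 5) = (w - 5)^3*(w + 1)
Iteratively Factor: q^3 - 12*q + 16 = (q + 4)*(q^2 - 4*q + 4) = (q - 2)*(q + 4)*(q - 2)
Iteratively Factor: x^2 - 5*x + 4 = (x - 1)*(x - 4)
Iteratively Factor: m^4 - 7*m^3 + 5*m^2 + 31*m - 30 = (m + 2)*(m^3 - 9*m^2 + 23*m - 15) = (m - 5)*(m + 2)*(m^2 - 4*m + 3) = (m - 5)*(m - 3)*(m + 2)*(m - 1)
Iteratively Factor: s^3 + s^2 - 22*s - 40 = (s + 4)*(s^2 - 3*s - 10) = (s - 5)*(s + 4)*(s + 2)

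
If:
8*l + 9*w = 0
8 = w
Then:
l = -9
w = 8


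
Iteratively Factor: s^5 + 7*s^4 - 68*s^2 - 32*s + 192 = (s - 2)*(s^4 + 9*s^3 + 18*s^2 - 32*s - 96) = (s - 2)*(s + 4)*(s^3 + 5*s^2 - 2*s - 24) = (s - 2)*(s + 4)^2*(s^2 + s - 6) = (s - 2)*(s + 3)*(s + 4)^2*(s - 2)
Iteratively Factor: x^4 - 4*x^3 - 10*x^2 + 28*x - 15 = (x - 1)*(x^3 - 3*x^2 - 13*x + 15) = (x - 5)*(x - 1)*(x^2 + 2*x - 3) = (x - 5)*(x - 1)^2*(x + 3)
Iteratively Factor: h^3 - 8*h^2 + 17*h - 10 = (h - 2)*(h^2 - 6*h + 5) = (h - 2)*(h - 1)*(h - 5)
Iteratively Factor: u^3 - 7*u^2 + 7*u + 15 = (u - 5)*(u^2 - 2*u - 3) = (u - 5)*(u + 1)*(u - 3)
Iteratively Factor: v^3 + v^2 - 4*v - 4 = (v - 2)*(v^2 + 3*v + 2) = (v - 2)*(v + 1)*(v + 2)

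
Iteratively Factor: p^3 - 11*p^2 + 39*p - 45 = (p - 3)*(p^2 - 8*p + 15) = (p - 5)*(p - 3)*(p - 3)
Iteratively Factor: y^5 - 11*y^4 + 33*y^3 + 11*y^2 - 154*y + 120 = (y - 4)*(y^4 - 7*y^3 + 5*y^2 + 31*y - 30) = (y - 4)*(y + 2)*(y^3 - 9*y^2 + 23*y - 15) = (y - 5)*(y - 4)*(y + 2)*(y^2 - 4*y + 3) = (y - 5)*(y - 4)*(y - 3)*(y + 2)*(y - 1)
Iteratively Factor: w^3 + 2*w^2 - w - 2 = (w + 1)*(w^2 + w - 2) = (w + 1)*(w + 2)*(w - 1)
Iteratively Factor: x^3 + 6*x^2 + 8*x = (x)*(x^2 + 6*x + 8) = x*(x + 2)*(x + 4)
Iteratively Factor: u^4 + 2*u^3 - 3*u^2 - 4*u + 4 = (u - 1)*(u^3 + 3*u^2 - 4) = (u - 1)*(u + 2)*(u^2 + u - 2) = (u - 1)*(u + 2)^2*(u - 1)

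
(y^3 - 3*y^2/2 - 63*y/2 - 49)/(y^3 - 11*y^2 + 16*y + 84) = (y + 7/2)/(y - 6)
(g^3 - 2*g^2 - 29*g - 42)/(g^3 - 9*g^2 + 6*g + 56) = (g + 3)/(g - 4)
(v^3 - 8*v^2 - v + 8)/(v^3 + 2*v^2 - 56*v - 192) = (v^2 - 1)/(v^2 + 10*v + 24)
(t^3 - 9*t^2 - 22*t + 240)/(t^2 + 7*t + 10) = (t^2 - 14*t + 48)/(t + 2)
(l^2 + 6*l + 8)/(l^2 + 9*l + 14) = (l + 4)/(l + 7)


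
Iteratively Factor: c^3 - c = (c)*(c^2 - 1) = c*(c + 1)*(c - 1)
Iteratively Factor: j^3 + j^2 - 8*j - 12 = (j + 2)*(j^2 - j - 6) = (j + 2)^2*(j - 3)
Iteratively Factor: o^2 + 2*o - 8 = (o + 4)*(o - 2)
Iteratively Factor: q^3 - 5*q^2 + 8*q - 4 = (q - 2)*(q^2 - 3*q + 2) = (q - 2)^2*(q - 1)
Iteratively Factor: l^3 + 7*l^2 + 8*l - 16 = (l - 1)*(l^2 + 8*l + 16) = (l - 1)*(l + 4)*(l + 4)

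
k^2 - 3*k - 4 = (k - 4)*(k + 1)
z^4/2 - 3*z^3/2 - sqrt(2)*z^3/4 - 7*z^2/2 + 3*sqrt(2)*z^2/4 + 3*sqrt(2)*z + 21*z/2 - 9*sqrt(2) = (z/2 + sqrt(2))*(z - 3)*(z - 3*sqrt(2)/2)*(z - sqrt(2))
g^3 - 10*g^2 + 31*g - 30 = (g - 5)*(g - 3)*(g - 2)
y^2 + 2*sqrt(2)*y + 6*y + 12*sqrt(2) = (y + 6)*(y + 2*sqrt(2))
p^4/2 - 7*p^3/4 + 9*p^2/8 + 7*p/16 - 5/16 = (p/2 + 1/4)*(p - 5/2)*(p - 1)*(p - 1/2)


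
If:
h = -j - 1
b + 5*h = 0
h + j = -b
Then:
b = 1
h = -1/5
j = -4/5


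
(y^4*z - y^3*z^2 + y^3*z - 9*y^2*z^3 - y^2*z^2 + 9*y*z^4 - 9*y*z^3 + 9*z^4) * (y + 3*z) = y^5*z + 2*y^4*z^2 + y^4*z - 12*y^3*z^3 + 2*y^3*z^2 - 18*y^2*z^4 - 12*y^2*z^3 + 27*y*z^5 - 18*y*z^4 + 27*z^5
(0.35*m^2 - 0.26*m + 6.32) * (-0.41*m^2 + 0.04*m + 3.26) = -0.1435*m^4 + 0.1206*m^3 - 1.4606*m^2 - 0.5948*m + 20.6032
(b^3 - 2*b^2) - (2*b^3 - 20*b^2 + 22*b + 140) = -b^3 + 18*b^2 - 22*b - 140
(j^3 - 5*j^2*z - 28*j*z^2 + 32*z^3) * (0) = 0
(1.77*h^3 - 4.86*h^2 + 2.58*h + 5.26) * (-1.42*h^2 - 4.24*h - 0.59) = -2.5134*h^5 - 0.6036*h^4 + 15.8985*h^3 - 15.541*h^2 - 23.8246*h - 3.1034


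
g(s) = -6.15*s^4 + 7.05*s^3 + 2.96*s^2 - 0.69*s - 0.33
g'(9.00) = -16167.66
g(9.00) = -34977.48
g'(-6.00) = 6038.79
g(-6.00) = -9382.83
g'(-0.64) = 10.63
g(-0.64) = -1.56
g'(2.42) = -211.14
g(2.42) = -95.68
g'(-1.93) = 243.52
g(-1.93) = -123.99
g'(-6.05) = 6185.19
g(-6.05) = -9688.42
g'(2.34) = -186.23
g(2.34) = -79.80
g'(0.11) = 0.18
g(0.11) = -0.36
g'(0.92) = 3.50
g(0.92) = 2.62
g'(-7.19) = 10193.81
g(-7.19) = -18898.59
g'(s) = -24.6*s^3 + 21.15*s^2 + 5.92*s - 0.69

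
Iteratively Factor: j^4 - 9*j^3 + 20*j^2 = (j - 5)*(j^3 - 4*j^2) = j*(j - 5)*(j^2 - 4*j) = j^2*(j - 5)*(j - 4)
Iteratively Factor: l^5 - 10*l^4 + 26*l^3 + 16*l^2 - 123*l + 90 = (l - 3)*(l^4 - 7*l^3 + 5*l^2 + 31*l - 30) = (l - 5)*(l - 3)*(l^3 - 2*l^2 - 5*l + 6) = (l - 5)*(l - 3)^2*(l^2 + l - 2) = (l - 5)*(l - 3)^2*(l + 2)*(l - 1)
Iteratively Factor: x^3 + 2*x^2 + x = (x)*(x^2 + 2*x + 1) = x*(x + 1)*(x + 1)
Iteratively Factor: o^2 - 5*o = (o)*(o - 5)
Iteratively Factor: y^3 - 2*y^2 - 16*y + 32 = (y + 4)*(y^2 - 6*y + 8) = (y - 2)*(y + 4)*(y - 4)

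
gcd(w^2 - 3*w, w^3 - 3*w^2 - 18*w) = w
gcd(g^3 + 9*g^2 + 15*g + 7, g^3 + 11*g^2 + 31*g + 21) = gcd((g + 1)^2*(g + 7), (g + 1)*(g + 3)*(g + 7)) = g^2 + 8*g + 7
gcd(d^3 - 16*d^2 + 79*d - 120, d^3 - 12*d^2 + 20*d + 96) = d - 8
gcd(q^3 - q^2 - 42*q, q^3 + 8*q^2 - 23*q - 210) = q + 6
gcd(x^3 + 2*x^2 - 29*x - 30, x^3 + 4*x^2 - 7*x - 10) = x + 1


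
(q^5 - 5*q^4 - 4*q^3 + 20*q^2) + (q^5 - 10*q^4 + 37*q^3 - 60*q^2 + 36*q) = 2*q^5 - 15*q^4 + 33*q^3 - 40*q^2 + 36*q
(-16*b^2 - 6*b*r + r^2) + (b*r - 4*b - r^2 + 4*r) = -16*b^2 - 5*b*r - 4*b + 4*r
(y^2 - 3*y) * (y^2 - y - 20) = y^4 - 4*y^3 - 17*y^2 + 60*y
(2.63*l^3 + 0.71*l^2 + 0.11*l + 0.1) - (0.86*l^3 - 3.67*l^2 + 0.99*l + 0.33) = 1.77*l^3 + 4.38*l^2 - 0.88*l - 0.23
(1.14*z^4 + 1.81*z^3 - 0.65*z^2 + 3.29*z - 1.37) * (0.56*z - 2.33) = 0.6384*z^5 - 1.6426*z^4 - 4.5813*z^3 + 3.3569*z^2 - 8.4329*z + 3.1921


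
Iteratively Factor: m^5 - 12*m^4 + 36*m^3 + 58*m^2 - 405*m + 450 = (m - 5)*(m^4 - 7*m^3 + m^2 + 63*m - 90) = (m - 5)*(m - 2)*(m^3 - 5*m^2 - 9*m + 45) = (m - 5)*(m - 3)*(m - 2)*(m^2 - 2*m - 15) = (m - 5)*(m - 3)*(m - 2)*(m + 3)*(m - 5)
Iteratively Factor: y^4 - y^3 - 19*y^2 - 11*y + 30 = (y + 2)*(y^3 - 3*y^2 - 13*y + 15) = (y - 5)*(y + 2)*(y^2 + 2*y - 3) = (y - 5)*(y - 1)*(y + 2)*(y + 3)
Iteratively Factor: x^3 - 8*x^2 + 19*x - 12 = (x - 1)*(x^2 - 7*x + 12) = (x - 3)*(x - 1)*(x - 4)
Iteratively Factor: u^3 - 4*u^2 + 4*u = (u - 2)*(u^2 - 2*u) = u*(u - 2)*(u - 2)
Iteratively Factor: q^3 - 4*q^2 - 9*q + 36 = (q + 3)*(q^2 - 7*q + 12) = (q - 3)*(q + 3)*(q - 4)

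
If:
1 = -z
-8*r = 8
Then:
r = -1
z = -1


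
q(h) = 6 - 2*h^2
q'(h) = -4*h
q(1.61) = 0.82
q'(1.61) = -6.44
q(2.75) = -9.12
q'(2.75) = -11.00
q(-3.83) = -23.34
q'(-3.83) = 15.32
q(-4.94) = -42.81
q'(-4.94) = 19.76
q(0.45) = 5.60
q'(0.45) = -1.80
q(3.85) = -23.64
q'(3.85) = -15.40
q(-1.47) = 1.68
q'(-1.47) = 5.88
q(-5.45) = -53.40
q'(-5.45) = 21.80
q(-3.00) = -12.00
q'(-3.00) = 12.00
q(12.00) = -282.00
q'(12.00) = -48.00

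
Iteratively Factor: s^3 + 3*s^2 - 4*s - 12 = (s + 3)*(s^2 - 4) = (s - 2)*(s + 3)*(s + 2)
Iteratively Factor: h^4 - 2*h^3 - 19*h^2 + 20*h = (h)*(h^3 - 2*h^2 - 19*h + 20) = h*(h - 1)*(h^2 - h - 20) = h*(h - 1)*(h + 4)*(h - 5)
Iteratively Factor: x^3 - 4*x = (x - 2)*(x^2 + 2*x) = (x - 2)*(x + 2)*(x)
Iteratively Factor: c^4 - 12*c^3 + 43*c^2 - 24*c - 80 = (c - 5)*(c^3 - 7*c^2 + 8*c + 16) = (c - 5)*(c + 1)*(c^2 - 8*c + 16) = (c - 5)*(c - 4)*(c + 1)*(c - 4)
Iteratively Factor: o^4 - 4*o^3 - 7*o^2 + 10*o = (o + 2)*(o^3 - 6*o^2 + 5*o) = o*(o + 2)*(o^2 - 6*o + 5) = o*(o - 5)*(o + 2)*(o - 1)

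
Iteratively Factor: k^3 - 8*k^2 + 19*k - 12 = (k - 1)*(k^2 - 7*k + 12) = (k - 3)*(k - 1)*(k - 4)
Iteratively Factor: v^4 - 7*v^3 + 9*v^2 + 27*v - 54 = (v - 3)*(v^3 - 4*v^2 - 3*v + 18) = (v - 3)^2*(v^2 - v - 6) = (v - 3)^3*(v + 2)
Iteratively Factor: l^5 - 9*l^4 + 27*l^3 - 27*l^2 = (l - 3)*(l^4 - 6*l^3 + 9*l^2) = l*(l - 3)*(l^3 - 6*l^2 + 9*l) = l*(l - 3)^2*(l^2 - 3*l) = l^2*(l - 3)^2*(l - 3)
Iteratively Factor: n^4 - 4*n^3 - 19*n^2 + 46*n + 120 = (n - 5)*(n^3 + n^2 - 14*n - 24) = (n - 5)*(n - 4)*(n^2 + 5*n + 6) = (n - 5)*(n - 4)*(n + 2)*(n + 3)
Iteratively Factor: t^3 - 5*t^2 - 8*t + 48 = (t - 4)*(t^2 - t - 12) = (t - 4)*(t + 3)*(t - 4)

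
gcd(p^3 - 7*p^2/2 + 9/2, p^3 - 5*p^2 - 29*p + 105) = p - 3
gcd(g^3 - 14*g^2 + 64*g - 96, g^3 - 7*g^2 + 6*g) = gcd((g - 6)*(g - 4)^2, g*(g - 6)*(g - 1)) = g - 6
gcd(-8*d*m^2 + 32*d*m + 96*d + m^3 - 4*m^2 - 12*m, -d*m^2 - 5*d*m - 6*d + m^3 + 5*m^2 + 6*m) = m + 2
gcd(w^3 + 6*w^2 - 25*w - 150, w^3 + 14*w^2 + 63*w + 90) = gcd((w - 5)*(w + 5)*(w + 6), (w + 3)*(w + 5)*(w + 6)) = w^2 + 11*w + 30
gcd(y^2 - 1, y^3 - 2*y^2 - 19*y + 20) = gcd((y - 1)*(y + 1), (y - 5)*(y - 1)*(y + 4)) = y - 1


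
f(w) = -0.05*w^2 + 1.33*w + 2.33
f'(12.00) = 0.13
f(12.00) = 11.09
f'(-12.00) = 2.53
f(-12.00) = -20.83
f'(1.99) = 1.13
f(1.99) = 4.78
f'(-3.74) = 1.70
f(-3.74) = -3.34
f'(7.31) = 0.60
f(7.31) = 9.38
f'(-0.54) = 1.38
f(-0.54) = 1.60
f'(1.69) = 1.16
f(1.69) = 4.43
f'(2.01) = 1.13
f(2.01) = 4.80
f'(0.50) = 1.28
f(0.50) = 2.98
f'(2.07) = 1.12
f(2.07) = 4.87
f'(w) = 1.33 - 0.1*w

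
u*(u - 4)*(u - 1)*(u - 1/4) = u^4 - 21*u^3/4 + 21*u^2/4 - u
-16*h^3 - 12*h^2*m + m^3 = (-4*h + m)*(2*h + m)^2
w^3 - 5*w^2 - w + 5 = (w - 5)*(w - 1)*(w + 1)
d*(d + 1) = d^2 + d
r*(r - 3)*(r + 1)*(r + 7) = r^4 + 5*r^3 - 17*r^2 - 21*r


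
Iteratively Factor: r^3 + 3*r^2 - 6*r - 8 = (r + 4)*(r^2 - r - 2) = (r + 1)*(r + 4)*(r - 2)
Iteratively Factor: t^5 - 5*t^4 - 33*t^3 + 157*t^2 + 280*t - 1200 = (t + 4)*(t^4 - 9*t^3 + 3*t^2 + 145*t - 300) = (t - 5)*(t + 4)*(t^3 - 4*t^2 - 17*t + 60) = (t - 5)*(t - 3)*(t + 4)*(t^2 - t - 20) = (t - 5)^2*(t - 3)*(t + 4)*(t + 4)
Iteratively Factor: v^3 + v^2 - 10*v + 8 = (v - 2)*(v^2 + 3*v - 4) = (v - 2)*(v + 4)*(v - 1)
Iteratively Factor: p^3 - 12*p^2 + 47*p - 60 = (p - 3)*(p^2 - 9*p + 20) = (p - 4)*(p - 3)*(p - 5)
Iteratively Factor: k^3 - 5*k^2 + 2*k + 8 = (k - 4)*(k^2 - k - 2) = (k - 4)*(k - 2)*(k + 1)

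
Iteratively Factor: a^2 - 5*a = (a)*(a - 5)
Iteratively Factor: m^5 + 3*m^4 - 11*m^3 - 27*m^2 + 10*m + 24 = (m + 4)*(m^4 - m^3 - 7*m^2 + m + 6) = (m + 2)*(m + 4)*(m^3 - 3*m^2 - m + 3) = (m - 1)*(m + 2)*(m + 4)*(m^2 - 2*m - 3) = (m - 1)*(m + 1)*(m + 2)*(m + 4)*(m - 3)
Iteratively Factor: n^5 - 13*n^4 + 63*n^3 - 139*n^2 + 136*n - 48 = (n - 1)*(n^4 - 12*n^3 + 51*n^2 - 88*n + 48) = (n - 3)*(n - 1)*(n^3 - 9*n^2 + 24*n - 16) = (n - 3)*(n - 1)^2*(n^2 - 8*n + 16) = (n - 4)*(n - 3)*(n - 1)^2*(n - 4)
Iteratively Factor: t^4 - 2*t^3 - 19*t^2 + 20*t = (t)*(t^3 - 2*t^2 - 19*t + 20) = t*(t + 4)*(t^2 - 6*t + 5) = t*(t - 5)*(t + 4)*(t - 1)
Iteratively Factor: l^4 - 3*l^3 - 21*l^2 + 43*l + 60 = (l - 3)*(l^3 - 21*l - 20) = (l - 5)*(l - 3)*(l^2 + 5*l + 4) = (l - 5)*(l - 3)*(l + 4)*(l + 1)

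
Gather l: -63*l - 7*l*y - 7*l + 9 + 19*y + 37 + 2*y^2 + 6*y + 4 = l*(-7*y - 70) + 2*y^2 + 25*y + 50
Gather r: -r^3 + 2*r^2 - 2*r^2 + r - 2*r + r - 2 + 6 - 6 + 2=-r^3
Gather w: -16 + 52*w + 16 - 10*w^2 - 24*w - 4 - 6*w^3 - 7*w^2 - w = -6*w^3 - 17*w^2 + 27*w - 4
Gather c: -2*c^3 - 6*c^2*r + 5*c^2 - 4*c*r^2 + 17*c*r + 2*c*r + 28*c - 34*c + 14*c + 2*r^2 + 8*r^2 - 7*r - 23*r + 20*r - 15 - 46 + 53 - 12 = -2*c^3 + c^2*(5 - 6*r) + c*(-4*r^2 + 19*r + 8) + 10*r^2 - 10*r - 20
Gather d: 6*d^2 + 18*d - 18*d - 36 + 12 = 6*d^2 - 24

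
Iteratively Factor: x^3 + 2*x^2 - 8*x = (x + 4)*(x^2 - 2*x) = x*(x + 4)*(x - 2)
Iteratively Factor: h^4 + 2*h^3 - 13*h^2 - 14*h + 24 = (h - 1)*(h^3 + 3*h^2 - 10*h - 24) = (h - 1)*(h + 2)*(h^2 + h - 12) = (h - 1)*(h + 2)*(h + 4)*(h - 3)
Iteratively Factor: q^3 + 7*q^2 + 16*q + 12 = (q + 2)*(q^2 + 5*q + 6) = (q + 2)*(q + 3)*(q + 2)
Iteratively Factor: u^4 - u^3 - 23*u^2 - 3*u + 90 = (u + 3)*(u^3 - 4*u^2 - 11*u + 30) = (u - 2)*(u + 3)*(u^2 - 2*u - 15) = (u - 5)*(u - 2)*(u + 3)*(u + 3)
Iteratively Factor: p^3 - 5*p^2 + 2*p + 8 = (p - 4)*(p^2 - p - 2) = (p - 4)*(p + 1)*(p - 2)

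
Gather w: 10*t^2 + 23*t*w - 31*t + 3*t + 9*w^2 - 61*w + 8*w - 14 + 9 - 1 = 10*t^2 - 28*t + 9*w^2 + w*(23*t - 53) - 6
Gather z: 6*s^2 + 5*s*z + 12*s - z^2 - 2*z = 6*s^2 + 12*s - z^2 + z*(5*s - 2)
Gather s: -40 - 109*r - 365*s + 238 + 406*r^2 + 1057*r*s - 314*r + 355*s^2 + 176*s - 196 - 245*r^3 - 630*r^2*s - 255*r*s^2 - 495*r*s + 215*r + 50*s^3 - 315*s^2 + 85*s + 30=-245*r^3 + 406*r^2 - 208*r + 50*s^3 + s^2*(40 - 255*r) + s*(-630*r^2 + 562*r - 104) + 32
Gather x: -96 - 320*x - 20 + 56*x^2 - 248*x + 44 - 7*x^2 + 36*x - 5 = 49*x^2 - 532*x - 77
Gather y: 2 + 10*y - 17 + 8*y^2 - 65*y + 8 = 8*y^2 - 55*y - 7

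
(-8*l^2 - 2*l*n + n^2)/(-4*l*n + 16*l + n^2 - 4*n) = (2*l + n)/(n - 4)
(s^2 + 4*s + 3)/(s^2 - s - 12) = (s + 1)/(s - 4)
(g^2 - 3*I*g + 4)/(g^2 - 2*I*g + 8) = (g + I)/(g + 2*I)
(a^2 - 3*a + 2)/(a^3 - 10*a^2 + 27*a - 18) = (a - 2)/(a^2 - 9*a + 18)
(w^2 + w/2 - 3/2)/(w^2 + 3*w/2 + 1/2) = (2*w^2 + w - 3)/(2*w^2 + 3*w + 1)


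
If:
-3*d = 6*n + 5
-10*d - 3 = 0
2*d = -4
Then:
No Solution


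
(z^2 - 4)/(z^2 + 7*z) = (z^2 - 4)/(z*(z + 7))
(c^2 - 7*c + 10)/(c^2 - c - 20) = (c - 2)/(c + 4)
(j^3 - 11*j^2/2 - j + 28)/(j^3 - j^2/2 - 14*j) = (2*j^2 - 3*j - 14)/(j*(2*j + 7))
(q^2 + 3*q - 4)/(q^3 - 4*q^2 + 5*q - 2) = (q + 4)/(q^2 - 3*q + 2)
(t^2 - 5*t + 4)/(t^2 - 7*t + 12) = (t - 1)/(t - 3)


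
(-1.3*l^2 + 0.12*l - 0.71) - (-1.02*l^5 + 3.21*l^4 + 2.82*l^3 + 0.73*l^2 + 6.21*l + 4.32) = 1.02*l^5 - 3.21*l^4 - 2.82*l^3 - 2.03*l^2 - 6.09*l - 5.03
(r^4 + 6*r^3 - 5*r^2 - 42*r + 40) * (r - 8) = r^5 - 2*r^4 - 53*r^3 - 2*r^2 + 376*r - 320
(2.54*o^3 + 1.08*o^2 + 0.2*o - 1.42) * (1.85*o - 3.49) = 4.699*o^4 - 6.8666*o^3 - 3.3992*o^2 - 3.325*o + 4.9558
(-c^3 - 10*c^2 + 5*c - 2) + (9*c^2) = -c^3 - c^2 + 5*c - 2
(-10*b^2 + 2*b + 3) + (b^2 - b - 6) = -9*b^2 + b - 3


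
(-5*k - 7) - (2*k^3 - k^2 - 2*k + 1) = -2*k^3 + k^2 - 3*k - 8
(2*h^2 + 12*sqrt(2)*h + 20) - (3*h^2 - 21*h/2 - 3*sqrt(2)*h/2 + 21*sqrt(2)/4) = -h^2 + 21*h/2 + 27*sqrt(2)*h/2 - 21*sqrt(2)/4 + 20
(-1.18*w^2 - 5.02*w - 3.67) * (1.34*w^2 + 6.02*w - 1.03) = -1.5812*w^4 - 13.8304*w^3 - 33.9228*w^2 - 16.9228*w + 3.7801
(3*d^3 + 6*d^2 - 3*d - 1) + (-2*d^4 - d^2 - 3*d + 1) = -2*d^4 + 3*d^3 + 5*d^2 - 6*d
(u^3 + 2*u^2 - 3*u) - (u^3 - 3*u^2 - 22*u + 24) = 5*u^2 + 19*u - 24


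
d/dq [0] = 0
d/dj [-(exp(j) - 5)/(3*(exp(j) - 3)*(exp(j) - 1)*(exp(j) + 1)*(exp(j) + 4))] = (3*exp(4*j) - 18*exp(3*j) - 28*exp(2*j) + 130*exp(j) - 7)*exp(j)/(3*(exp(8*j) + 2*exp(7*j) - 25*exp(6*j) - 28*exp(5*j) + 191*exp(4*j) + 50*exp(3*j) - 311*exp(2*j) - 24*exp(j) + 144))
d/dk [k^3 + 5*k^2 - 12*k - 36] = 3*k^2 + 10*k - 12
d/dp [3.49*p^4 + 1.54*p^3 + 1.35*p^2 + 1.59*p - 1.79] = 13.96*p^3 + 4.62*p^2 + 2.7*p + 1.59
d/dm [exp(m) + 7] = exp(m)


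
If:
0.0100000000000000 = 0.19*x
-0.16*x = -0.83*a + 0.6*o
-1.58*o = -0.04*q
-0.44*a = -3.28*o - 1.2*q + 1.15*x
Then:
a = 0.01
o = 0.00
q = 0.05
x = 0.05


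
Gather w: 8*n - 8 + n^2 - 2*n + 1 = n^2 + 6*n - 7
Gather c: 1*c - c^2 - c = -c^2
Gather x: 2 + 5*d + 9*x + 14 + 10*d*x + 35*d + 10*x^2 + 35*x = 40*d + 10*x^2 + x*(10*d + 44) + 16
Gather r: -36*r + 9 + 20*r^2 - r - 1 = 20*r^2 - 37*r + 8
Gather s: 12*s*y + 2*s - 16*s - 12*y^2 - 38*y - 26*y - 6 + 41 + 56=s*(12*y - 14) - 12*y^2 - 64*y + 91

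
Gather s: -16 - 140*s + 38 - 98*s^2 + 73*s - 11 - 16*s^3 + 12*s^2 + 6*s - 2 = -16*s^3 - 86*s^2 - 61*s + 9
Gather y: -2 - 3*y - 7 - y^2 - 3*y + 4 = -y^2 - 6*y - 5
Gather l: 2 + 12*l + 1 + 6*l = 18*l + 3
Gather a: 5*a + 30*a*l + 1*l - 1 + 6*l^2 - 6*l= a*(30*l + 5) + 6*l^2 - 5*l - 1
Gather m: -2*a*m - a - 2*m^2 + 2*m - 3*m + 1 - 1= -a - 2*m^2 + m*(-2*a - 1)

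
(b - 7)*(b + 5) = b^2 - 2*b - 35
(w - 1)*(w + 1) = w^2 - 1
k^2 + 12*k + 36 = (k + 6)^2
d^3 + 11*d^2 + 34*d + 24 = (d + 1)*(d + 4)*(d + 6)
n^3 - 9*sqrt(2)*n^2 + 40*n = n*(n - 5*sqrt(2))*(n - 4*sqrt(2))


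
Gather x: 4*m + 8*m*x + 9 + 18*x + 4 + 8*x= 4*m + x*(8*m + 26) + 13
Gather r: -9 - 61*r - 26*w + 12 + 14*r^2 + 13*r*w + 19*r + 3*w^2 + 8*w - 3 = 14*r^2 + r*(13*w - 42) + 3*w^2 - 18*w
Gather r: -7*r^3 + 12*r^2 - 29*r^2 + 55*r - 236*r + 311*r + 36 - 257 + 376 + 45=-7*r^3 - 17*r^2 + 130*r + 200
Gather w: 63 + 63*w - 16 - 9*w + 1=54*w + 48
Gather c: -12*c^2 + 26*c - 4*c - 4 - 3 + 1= -12*c^2 + 22*c - 6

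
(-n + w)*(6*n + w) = -6*n^2 + 5*n*w + w^2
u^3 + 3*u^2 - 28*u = u*(u - 4)*(u + 7)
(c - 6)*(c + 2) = c^2 - 4*c - 12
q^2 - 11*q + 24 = (q - 8)*(q - 3)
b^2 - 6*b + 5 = (b - 5)*(b - 1)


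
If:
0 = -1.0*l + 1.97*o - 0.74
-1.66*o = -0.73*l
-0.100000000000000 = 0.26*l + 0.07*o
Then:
No Solution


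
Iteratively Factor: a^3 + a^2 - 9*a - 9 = (a - 3)*(a^2 + 4*a + 3) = (a - 3)*(a + 3)*(a + 1)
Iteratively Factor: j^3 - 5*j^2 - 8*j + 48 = (j - 4)*(j^2 - j - 12) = (j - 4)^2*(j + 3)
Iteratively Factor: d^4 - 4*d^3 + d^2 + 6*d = (d - 3)*(d^3 - d^2 - 2*d) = d*(d - 3)*(d^2 - d - 2) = d*(d - 3)*(d + 1)*(d - 2)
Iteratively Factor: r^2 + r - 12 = (r + 4)*(r - 3)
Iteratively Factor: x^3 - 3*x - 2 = (x - 2)*(x^2 + 2*x + 1) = (x - 2)*(x + 1)*(x + 1)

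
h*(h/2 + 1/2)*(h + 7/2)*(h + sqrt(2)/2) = h^4/2 + sqrt(2)*h^3/4 + 9*h^3/4 + 9*sqrt(2)*h^2/8 + 7*h^2/4 + 7*sqrt(2)*h/8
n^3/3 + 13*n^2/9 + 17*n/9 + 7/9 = (n/3 + 1/3)*(n + 1)*(n + 7/3)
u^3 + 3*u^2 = u^2*(u + 3)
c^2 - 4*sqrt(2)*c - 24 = (c - 6*sqrt(2))*(c + 2*sqrt(2))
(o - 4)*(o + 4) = o^2 - 16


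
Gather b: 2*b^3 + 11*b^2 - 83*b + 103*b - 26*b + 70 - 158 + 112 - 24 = 2*b^3 + 11*b^2 - 6*b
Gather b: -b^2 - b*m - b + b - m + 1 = -b^2 - b*m - m + 1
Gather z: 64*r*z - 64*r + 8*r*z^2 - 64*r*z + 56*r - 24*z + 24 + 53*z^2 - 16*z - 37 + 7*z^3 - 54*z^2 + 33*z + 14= -8*r + 7*z^3 + z^2*(8*r - 1) - 7*z + 1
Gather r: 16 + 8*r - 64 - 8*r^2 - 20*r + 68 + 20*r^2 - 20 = 12*r^2 - 12*r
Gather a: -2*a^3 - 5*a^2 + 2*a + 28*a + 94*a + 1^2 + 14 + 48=-2*a^3 - 5*a^2 + 124*a + 63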